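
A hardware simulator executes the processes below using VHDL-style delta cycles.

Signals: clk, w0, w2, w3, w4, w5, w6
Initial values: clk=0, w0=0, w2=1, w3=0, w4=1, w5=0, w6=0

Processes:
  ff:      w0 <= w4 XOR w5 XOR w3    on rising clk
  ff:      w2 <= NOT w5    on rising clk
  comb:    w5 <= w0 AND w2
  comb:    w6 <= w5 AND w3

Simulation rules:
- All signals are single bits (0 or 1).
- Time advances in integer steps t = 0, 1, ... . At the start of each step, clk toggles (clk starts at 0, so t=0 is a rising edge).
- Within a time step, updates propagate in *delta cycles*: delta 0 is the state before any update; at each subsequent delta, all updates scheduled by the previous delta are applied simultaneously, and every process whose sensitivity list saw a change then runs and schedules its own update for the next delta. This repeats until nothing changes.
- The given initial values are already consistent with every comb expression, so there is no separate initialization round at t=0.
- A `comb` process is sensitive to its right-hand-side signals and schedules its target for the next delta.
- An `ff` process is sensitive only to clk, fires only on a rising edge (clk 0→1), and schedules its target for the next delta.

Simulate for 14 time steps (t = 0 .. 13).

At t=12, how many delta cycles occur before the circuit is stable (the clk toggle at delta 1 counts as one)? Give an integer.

t=0 Δ0: w0=0 w3=0 w4=1 w5=0 w2=1 clk=0 w6=0
  Δ1: clk:0→1
  Δ2: w0:0→1
  Δ3: w5:0→1
  (3Δ to stable)
t=1 Δ0: w0=1 w3=0 w4=1 w5=1 w2=1 clk=1 w6=0
  Δ1: clk:1→0
  (1Δ to stable)
t=2 Δ0: w0=1 w3=0 w4=1 w5=1 w2=1 clk=0 w6=0
  Δ1: clk:0→1
  Δ2: w0:1→0, w2:1→0
  Δ3: w5:1→0
  (3Δ to stable)
t=3 Δ0: w0=0 w3=0 w4=1 w5=0 w2=0 clk=1 w6=0
  Δ1: clk:1→0
  (1Δ to stable)
t=4 Δ0: w0=0 w3=0 w4=1 w5=0 w2=0 clk=0 w6=0
  Δ1: clk:0→1
  Δ2: w0:0→1, w2:0→1
  Δ3: w5:0→1
  (3Δ to stable)
t=5 Δ0: w0=1 w3=0 w4=1 w5=1 w2=1 clk=1 w6=0
  Δ1: clk:1→0
  (1Δ to stable)
t=6 Δ0: w0=1 w3=0 w4=1 w5=1 w2=1 clk=0 w6=0
  Δ1: clk:0→1
  Δ2: w0:1→0, w2:1→0
  Δ3: w5:1→0
  (3Δ to stable)
t=7 Δ0: w0=0 w3=0 w4=1 w5=0 w2=0 clk=1 w6=0
  Δ1: clk:1→0
  (1Δ to stable)
t=8 Δ0: w0=0 w3=0 w4=1 w5=0 w2=0 clk=0 w6=0
  Δ1: clk:0→1
  Δ2: w0:0→1, w2:0→1
  Δ3: w5:0→1
  (3Δ to stable)
t=9 Δ0: w0=1 w3=0 w4=1 w5=1 w2=1 clk=1 w6=0
  Δ1: clk:1→0
  (1Δ to stable)
t=10 Δ0: w0=1 w3=0 w4=1 w5=1 w2=1 clk=0 w6=0
  Δ1: clk:0→1
  Δ2: w0:1→0, w2:1→0
  Δ3: w5:1→0
  (3Δ to stable)
t=11 Δ0: w0=0 w3=0 w4=1 w5=0 w2=0 clk=1 w6=0
  Δ1: clk:1→0
  (1Δ to stable)
t=12 Δ0: w0=0 w3=0 w4=1 w5=0 w2=0 clk=0 w6=0
  Δ1: clk:0→1
  Δ2: w0:0→1, w2:0→1
  Δ3: w5:0→1
  (3Δ to stable)
t=13 Δ0: w0=1 w3=0 w4=1 w5=1 w2=1 clk=1 w6=0
  Δ1: clk:1→0
  (1Δ to stable)

3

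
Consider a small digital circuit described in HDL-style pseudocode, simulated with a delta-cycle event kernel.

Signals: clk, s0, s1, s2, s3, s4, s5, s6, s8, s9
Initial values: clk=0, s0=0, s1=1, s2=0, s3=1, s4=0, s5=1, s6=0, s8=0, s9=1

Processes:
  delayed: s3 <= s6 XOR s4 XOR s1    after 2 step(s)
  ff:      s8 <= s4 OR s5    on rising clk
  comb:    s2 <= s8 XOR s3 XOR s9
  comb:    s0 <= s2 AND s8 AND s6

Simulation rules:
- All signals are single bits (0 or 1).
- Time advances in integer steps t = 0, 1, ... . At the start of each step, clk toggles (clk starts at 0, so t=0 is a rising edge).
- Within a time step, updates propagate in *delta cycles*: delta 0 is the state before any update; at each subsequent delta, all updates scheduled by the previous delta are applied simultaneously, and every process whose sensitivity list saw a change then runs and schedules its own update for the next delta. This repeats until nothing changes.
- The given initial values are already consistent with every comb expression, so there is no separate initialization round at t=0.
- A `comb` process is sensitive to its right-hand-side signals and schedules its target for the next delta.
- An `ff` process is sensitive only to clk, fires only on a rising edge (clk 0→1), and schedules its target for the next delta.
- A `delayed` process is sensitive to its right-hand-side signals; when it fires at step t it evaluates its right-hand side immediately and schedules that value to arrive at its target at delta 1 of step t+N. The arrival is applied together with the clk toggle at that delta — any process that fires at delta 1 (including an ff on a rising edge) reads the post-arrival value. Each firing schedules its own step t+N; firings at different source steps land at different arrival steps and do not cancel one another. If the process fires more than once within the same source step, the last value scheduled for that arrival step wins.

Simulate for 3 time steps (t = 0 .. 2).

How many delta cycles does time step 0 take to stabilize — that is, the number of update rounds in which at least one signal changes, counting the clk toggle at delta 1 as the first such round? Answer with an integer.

[bits: clk,s0,s6,s1,s3,s4,s2,s5,s8,s9]
t=0: Δ0=0001100101 Δ1=1001100101 Δ2=1001100111 Δ3=1001101111 | 3Δ
t=1: Δ0=1001101111 Δ1=0001101111 | 1Δ
t=2: Δ0=0001101111 Δ1=1001101111 | 1Δ

3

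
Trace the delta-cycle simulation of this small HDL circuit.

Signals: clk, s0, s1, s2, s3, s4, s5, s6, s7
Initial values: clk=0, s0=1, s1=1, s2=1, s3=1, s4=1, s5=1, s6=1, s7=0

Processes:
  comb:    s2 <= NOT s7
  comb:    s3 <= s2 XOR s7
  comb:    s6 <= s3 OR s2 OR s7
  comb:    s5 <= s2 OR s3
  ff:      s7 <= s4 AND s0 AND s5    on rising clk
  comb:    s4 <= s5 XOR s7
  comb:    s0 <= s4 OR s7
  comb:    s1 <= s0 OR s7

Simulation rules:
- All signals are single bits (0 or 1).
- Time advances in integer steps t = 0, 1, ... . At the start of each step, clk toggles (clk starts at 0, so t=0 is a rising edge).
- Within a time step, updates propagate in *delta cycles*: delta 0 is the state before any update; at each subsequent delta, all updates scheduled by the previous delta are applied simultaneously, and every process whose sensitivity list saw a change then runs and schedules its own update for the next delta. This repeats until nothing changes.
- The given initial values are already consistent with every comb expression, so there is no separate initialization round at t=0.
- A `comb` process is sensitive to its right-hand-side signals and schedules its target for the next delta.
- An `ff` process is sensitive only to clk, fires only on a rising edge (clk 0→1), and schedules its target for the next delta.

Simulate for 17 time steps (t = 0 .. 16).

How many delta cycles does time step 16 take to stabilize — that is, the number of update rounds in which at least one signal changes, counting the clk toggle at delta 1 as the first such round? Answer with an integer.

6

t=0 Δ0: s4=1 s0=1 clk=0 s1=1 s6=1 s3=1 s2=1 s5=1 s7=0
  Δ1: clk:0→1
  Δ2: s7:0→1
  Δ3: s4:1→0, s3:1→0, s2:1→0
  Δ4: s3:0→1, s5:1→0
  Δ5: s4:0→1, s5:0→1
  Δ6: s4:1→0
  (6Δ to stable)
t=1 Δ0: s4=0 s0=1 clk=1 s1=1 s6=1 s3=1 s2=0 s5=1 s7=1
  Δ1: clk:1→0
  (1Δ to stable)
t=2 Δ0: s4=0 s0=1 clk=0 s1=1 s6=1 s3=1 s2=0 s5=1 s7=1
  Δ1: clk:0→1
  Δ2: s7:1→0
  Δ3: s4:0→1, s0:1→0, s3:1→0, s2:0→1
  Δ4: s0:0→1, s1:1→0, s3:0→1
  Δ5: s1:0→1
  (5Δ to stable)
t=3 Δ0: s4=1 s0=1 clk=1 s1=1 s6=1 s3=1 s2=1 s5=1 s7=0
  Δ1: clk:1→0
  (1Δ to stable)
t=4 Δ0: s4=1 s0=1 clk=0 s1=1 s6=1 s3=1 s2=1 s5=1 s7=0
  Δ1: clk:0→1
  Δ2: s7:0→1
  Δ3: s4:1→0, s3:1→0, s2:1→0
  Δ4: s3:0→1, s5:1→0
  Δ5: s4:0→1, s5:0→1
  Δ6: s4:1→0
  (6Δ to stable)
t=5 Δ0: s4=0 s0=1 clk=1 s1=1 s6=1 s3=1 s2=0 s5=1 s7=1
  Δ1: clk:1→0
  (1Δ to stable)
t=6 Δ0: s4=0 s0=1 clk=0 s1=1 s6=1 s3=1 s2=0 s5=1 s7=1
  Δ1: clk:0→1
  Δ2: s7:1→0
  Δ3: s4:0→1, s0:1→0, s3:1→0, s2:0→1
  Δ4: s0:0→1, s1:1→0, s3:0→1
  Δ5: s1:0→1
  (5Δ to stable)
t=7 Δ0: s4=1 s0=1 clk=1 s1=1 s6=1 s3=1 s2=1 s5=1 s7=0
  Δ1: clk:1→0
  (1Δ to stable)
t=8 Δ0: s4=1 s0=1 clk=0 s1=1 s6=1 s3=1 s2=1 s5=1 s7=0
  Δ1: clk:0→1
  Δ2: s7:0→1
  Δ3: s4:1→0, s3:1→0, s2:1→0
  Δ4: s3:0→1, s5:1→0
  Δ5: s4:0→1, s5:0→1
  Δ6: s4:1→0
  (6Δ to stable)
t=9 Δ0: s4=0 s0=1 clk=1 s1=1 s6=1 s3=1 s2=0 s5=1 s7=1
  Δ1: clk:1→0
  (1Δ to stable)
t=10 Δ0: s4=0 s0=1 clk=0 s1=1 s6=1 s3=1 s2=0 s5=1 s7=1
  Δ1: clk:0→1
  Δ2: s7:1→0
  Δ3: s4:0→1, s0:1→0, s3:1→0, s2:0→1
  Δ4: s0:0→1, s1:1→0, s3:0→1
  Δ5: s1:0→1
  (5Δ to stable)
t=11 Δ0: s4=1 s0=1 clk=1 s1=1 s6=1 s3=1 s2=1 s5=1 s7=0
  Δ1: clk:1→0
  (1Δ to stable)
t=12 Δ0: s4=1 s0=1 clk=0 s1=1 s6=1 s3=1 s2=1 s5=1 s7=0
  Δ1: clk:0→1
  Δ2: s7:0→1
  Δ3: s4:1→0, s3:1→0, s2:1→0
  Δ4: s3:0→1, s5:1→0
  Δ5: s4:0→1, s5:0→1
  Δ6: s4:1→0
  (6Δ to stable)
t=13 Δ0: s4=0 s0=1 clk=1 s1=1 s6=1 s3=1 s2=0 s5=1 s7=1
  Δ1: clk:1→0
  (1Δ to stable)
t=14 Δ0: s4=0 s0=1 clk=0 s1=1 s6=1 s3=1 s2=0 s5=1 s7=1
  Δ1: clk:0→1
  Δ2: s7:1→0
  Δ3: s4:0→1, s0:1→0, s3:1→0, s2:0→1
  Δ4: s0:0→1, s1:1→0, s3:0→1
  Δ5: s1:0→1
  (5Δ to stable)
t=15 Δ0: s4=1 s0=1 clk=1 s1=1 s6=1 s3=1 s2=1 s5=1 s7=0
  Δ1: clk:1→0
  (1Δ to stable)
t=16 Δ0: s4=1 s0=1 clk=0 s1=1 s6=1 s3=1 s2=1 s5=1 s7=0
  Δ1: clk:0→1
  Δ2: s7:0→1
  Δ3: s4:1→0, s3:1→0, s2:1→0
  Δ4: s3:0→1, s5:1→0
  Δ5: s4:0→1, s5:0→1
  Δ6: s4:1→0
  (6Δ to stable)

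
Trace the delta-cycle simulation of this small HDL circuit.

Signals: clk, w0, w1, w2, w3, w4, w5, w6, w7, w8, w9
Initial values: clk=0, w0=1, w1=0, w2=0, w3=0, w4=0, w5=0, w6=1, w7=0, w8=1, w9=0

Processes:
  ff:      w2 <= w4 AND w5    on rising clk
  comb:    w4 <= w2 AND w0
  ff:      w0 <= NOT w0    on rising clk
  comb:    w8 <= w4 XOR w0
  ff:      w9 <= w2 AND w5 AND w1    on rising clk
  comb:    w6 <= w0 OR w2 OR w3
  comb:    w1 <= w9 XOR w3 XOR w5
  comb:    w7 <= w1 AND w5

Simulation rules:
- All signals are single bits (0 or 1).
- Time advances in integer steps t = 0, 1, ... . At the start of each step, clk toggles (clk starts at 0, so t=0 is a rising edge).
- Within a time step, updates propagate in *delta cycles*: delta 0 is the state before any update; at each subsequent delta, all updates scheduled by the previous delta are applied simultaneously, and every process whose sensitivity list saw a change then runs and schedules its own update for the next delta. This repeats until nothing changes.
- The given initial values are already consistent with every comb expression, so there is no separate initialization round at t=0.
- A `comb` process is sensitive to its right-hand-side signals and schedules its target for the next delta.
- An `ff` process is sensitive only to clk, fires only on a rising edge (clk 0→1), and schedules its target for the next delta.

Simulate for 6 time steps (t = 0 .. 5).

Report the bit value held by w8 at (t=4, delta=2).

1

[bits: w7,w9,w4,clk,w1,w6,w0,w2,w8,w5,w3]
t=0: Δ0=00000110100 Δ1=00010110100 Δ2=00010100100 Δ3=00010000000 | 3Δ
t=1: Δ0=00010000000 Δ1=00000000000 | 1Δ
t=2: Δ0=00000000000 Δ1=00010000000 Δ2=00010010000 Δ3=00010110100 | 3Δ
t=3: Δ0=00010110100 Δ1=00000110100 | 1Δ
t=4: Δ0=00000110100 Δ1=00010110100 Δ2=00010100100 Δ3=00010000000 | 3Δ
t=5: Δ0=00010000000 Δ1=00000000000 | 1Δ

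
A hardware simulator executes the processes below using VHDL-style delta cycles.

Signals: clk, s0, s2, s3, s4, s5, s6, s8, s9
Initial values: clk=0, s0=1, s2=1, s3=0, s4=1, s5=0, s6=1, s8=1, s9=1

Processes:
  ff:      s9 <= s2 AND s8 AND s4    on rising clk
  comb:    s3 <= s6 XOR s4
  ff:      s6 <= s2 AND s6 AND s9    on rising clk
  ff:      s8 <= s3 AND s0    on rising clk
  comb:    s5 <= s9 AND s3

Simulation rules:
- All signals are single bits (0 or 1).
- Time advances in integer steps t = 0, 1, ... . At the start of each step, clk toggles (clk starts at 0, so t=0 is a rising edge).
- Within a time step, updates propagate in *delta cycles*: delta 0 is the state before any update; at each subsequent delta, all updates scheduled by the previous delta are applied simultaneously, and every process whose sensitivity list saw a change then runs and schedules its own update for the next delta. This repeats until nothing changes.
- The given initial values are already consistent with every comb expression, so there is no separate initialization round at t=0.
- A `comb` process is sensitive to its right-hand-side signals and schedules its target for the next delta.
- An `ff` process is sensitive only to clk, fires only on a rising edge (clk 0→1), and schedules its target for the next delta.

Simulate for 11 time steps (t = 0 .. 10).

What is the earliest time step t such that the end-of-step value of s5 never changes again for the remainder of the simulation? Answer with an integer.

8

t=0 Δ0: clk=0 s6=1 s2=1 s4=1 s3=0 s0=1 s5=0 s9=1 s8=1
  Δ1: clk:0→1
  Δ2: s8:1→0
  (2Δ to stable)
t=1 Δ0: clk=1 s6=1 s2=1 s4=1 s3=0 s0=1 s5=0 s9=1 s8=0
  Δ1: clk:1→0
  (1Δ to stable)
t=2 Δ0: clk=0 s6=1 s2=1 s4=1 s3=0 s0=1 s5=0 s9=1 s8=0
  Δ1: clk:0→1
  Δ2: s9:1→0
  (2Δ to stable)
t=3 Δ0: clk=1 s6=1 s2=1 s4=1 s3=0 s0=1 s5=0 s9=0 s8=0
  Δ1: clk:1→0
  (1Δ to stable)
t=4 Δ0: clk=0 s6=1 s2=1 s4=1 s3=0 s0=1 s5=0 s9=0 s8=0
  Δ1: clk:0→1
  Δ2: s6:1→0
  Δ3: s3:0→1
  (3Δ to stable)
t=5 Δ0: clk=1 s6=0 s2=1 s4=1 s3=1 s0=1 s5=0 s9=0 s8=0
  Δ1: clk:1→0
  (1Δ to stable)
t=6 Δ0: clk=0 s6=0 s2=1 s4=1 s3=1 s0=1 s5=0 s9=0 s8=0
  Δ1: clk:0→1
  Δ2: s8:0→1
  (2Δ to stable)
t=7 Δ0: clk=1 s6=0 s2=1 s4=1 s3=1 s0=1 s5=0 s9=0 s8=1
  Δ1: clk:1→0
  (1Δ to stable)
t=8 Δ0: clk=0 s6=0 s2=1 s4=1 s3=1 s0=1 s5=0 s9=0 s8=1
  Δ1: clk:0→1
  Δ2: s9:0→1
  Δ3: s5:0→1
  (3Δ to stable)
t=9 Δ0: clk=1 s6=0 s2=1 s4=1 s3=1 s0=1 s5=1 s9=1 s8=1
  Δ1: clk:1→0
  (1Δ to stable)
t=10 Δ0: clk=0 s6=0 s2=1 s4=1 s3=1 s0=1 s5=1 s9=1 s8=1
  Δ1: clk:0→1
  (1Δ to stable)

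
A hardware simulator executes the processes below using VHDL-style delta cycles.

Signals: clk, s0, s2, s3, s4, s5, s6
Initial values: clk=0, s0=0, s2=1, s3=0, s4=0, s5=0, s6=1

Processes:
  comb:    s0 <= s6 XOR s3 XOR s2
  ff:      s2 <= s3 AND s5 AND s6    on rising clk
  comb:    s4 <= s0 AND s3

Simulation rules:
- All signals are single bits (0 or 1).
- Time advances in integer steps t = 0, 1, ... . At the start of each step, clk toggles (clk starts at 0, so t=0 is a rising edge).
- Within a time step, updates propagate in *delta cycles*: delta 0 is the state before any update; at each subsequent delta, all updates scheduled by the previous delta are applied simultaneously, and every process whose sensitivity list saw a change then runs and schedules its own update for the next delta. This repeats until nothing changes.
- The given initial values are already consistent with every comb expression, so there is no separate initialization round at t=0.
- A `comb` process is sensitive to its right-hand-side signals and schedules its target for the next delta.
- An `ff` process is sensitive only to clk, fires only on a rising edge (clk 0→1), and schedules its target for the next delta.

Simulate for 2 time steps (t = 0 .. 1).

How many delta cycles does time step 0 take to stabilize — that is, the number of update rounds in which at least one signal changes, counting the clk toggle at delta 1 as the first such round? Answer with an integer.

t=0 Δ0: s6=1 s3=0 s0=0 clk=0 s2=1 s5=0 s4=0
  Δ1: clk:0→1
  Δ2: s2:1→0
  Δ3: s0:0→1
  (3Δ to stable)
t=1 Δ0: s6=1 s3=0 s0=1 clk=1 s2=0 s5=0 s4=0
  Δ1: clk:1→0
  (1Δ to stable)

3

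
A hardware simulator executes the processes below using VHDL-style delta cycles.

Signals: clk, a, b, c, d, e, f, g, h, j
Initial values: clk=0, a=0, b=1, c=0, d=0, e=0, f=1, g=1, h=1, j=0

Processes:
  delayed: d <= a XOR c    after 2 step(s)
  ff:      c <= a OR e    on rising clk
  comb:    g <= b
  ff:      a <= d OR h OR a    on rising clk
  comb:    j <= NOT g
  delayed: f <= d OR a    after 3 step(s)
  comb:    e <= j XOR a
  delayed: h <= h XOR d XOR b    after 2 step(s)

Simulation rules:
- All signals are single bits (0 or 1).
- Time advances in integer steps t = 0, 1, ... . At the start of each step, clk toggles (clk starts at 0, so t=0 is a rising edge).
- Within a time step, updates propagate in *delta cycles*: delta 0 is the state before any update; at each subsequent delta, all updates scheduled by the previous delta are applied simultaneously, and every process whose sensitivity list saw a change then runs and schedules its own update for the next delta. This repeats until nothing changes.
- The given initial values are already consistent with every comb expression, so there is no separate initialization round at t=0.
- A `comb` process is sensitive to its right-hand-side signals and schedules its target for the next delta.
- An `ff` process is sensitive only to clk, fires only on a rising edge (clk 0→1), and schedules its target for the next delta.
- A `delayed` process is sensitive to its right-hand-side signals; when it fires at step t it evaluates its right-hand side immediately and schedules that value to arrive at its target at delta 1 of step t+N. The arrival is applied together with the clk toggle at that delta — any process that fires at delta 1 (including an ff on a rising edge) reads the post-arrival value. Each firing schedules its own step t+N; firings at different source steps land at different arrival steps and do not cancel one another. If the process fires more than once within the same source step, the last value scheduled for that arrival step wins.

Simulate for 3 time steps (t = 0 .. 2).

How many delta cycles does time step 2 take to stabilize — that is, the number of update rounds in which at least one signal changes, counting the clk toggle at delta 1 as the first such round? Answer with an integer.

t=0 Δ0: d=0 b=1 e=0 a=0 c=0 j=0 g=1 h=1 f=1 clk=0
  Δ1: clk:0→1
  Δ2: a:0→1
  Δ3: e:0→1
  (3Δ to stable)
t=1 Δ0: d=0 b=1 e=1 a=1 c=0 j=0 g=1 h=1 f=1 clk=1
  Δ1: clk:1→0
  (1Δ to stable)
t=2 Δ0: d=0 b=1 e=1 a=1 c=0 j=0 g=1 h=1 f=1 clk=0
  Δ1: d:0→1, clk:0→1
  Δ2: c:0→1
  (2Δ to stable)

2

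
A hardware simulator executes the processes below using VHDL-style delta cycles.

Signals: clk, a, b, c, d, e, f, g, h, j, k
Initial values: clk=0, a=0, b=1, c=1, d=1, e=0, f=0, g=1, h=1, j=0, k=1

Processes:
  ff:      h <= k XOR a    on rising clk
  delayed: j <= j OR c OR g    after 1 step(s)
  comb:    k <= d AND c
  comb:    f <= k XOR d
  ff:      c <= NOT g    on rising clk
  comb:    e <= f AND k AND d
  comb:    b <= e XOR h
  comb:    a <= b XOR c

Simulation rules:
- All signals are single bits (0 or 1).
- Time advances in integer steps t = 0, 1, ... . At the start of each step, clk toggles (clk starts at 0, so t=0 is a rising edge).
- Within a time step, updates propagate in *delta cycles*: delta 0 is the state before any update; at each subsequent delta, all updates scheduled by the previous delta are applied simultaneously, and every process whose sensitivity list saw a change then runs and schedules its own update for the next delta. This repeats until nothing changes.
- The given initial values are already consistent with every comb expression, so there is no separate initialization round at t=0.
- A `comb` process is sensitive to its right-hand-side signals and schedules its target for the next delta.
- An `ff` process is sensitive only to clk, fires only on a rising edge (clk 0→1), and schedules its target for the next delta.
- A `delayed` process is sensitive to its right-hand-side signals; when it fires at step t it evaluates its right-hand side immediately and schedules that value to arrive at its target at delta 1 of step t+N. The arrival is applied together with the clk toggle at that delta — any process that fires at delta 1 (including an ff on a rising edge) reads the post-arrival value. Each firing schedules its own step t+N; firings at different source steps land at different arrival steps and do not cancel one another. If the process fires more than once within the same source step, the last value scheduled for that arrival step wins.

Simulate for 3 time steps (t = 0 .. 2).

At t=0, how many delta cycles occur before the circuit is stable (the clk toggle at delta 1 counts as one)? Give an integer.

[bits: b,c,d,k,j,f,a,g,h,clk,e]
t=0: Δ0=11110001100 Δ1=11110001110 Δ2=10110001110 Δ3=10100011110 Δ4=10100111110 | 4Δ
t=1: Δ0=10100111110 Δ1=10101111100 | 1Δ
t=2: Δ0=10101111100 Δ1=10101111110 | 1Δ

4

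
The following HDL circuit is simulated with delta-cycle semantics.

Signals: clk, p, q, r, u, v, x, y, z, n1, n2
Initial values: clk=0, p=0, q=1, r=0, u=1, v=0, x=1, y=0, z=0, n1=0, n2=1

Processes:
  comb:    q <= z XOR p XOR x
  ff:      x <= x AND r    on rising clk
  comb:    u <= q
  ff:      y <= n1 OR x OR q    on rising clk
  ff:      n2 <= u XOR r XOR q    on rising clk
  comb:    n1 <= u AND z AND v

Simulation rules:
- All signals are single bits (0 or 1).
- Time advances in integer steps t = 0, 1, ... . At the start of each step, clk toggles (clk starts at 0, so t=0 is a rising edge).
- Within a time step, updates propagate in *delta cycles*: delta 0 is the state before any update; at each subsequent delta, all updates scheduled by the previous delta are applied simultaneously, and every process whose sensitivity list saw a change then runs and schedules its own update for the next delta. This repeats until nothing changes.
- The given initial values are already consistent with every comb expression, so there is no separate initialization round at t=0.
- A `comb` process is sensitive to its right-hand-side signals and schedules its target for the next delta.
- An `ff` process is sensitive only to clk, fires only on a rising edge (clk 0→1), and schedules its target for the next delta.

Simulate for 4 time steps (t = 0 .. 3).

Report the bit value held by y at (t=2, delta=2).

0

t=0 Δ0: n2=1 clk=0 v=0 p=0 u=1 n1=0 z=0 y=0 x=1 r=0 q=1
  Δ1: clk:0→1
  Δ2: n2:1→0, y:0→1, x:1→0
  Δ3: q:1→0
  Δ4: u:1→0
  (4Δ to stable)
t=1 Δ0: n2=0 clk=1 v=0 p=0 u=0 n1=0 z=0 y=1 x=0 r=0 q=0
  Δ1: clk:1→0
  (1Δ to stable)
t=2 Δ0: n2=0 clk=0 v=0 p=0 u=0 n1=0 z=0 y=1 x=0 r=0 q=0
  Δ1: clk:0→1
  Δ2: y:1→0
  (2Δ to stable)
t=3 Δ0: n2=0 clk=1 v=0 p=0 u=0 n1=0 z=0 y=0 x=0 r=0 q=0
  Δ1: clk:1→0
  (1Δ to stable)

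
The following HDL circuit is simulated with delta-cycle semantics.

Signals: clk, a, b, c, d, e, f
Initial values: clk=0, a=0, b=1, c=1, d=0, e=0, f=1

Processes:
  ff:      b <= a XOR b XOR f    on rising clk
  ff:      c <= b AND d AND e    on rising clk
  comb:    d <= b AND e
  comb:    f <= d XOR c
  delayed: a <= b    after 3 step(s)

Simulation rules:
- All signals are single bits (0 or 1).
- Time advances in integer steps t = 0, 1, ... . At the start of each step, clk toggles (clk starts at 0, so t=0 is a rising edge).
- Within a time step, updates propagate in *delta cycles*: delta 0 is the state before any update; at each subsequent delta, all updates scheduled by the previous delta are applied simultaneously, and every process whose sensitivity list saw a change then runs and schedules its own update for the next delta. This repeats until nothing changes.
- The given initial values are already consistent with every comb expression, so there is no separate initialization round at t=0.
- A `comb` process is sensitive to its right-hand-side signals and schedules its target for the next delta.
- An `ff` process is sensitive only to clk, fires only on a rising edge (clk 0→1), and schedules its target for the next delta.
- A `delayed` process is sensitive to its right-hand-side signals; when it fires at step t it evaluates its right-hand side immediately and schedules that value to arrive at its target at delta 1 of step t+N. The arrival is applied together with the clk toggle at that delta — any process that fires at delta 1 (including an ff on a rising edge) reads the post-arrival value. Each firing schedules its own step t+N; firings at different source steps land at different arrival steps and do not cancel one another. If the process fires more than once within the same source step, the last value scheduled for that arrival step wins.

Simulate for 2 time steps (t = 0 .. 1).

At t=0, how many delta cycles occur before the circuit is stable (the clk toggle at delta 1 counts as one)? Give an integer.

t=0 Δ0: b=1 c=1 a=0 e=0 f=1 clk=0 d=0
  Δ1: clk:0→1
  Δ2: b:1→0, c:1→0
  Δ3: f:1→0
  (3Δ to stable)
t=1 Δ0: b=0 c=0 a=0 e=0 f=0 clk=1 d=0
  Δ1: clk:1→0
  (1Δ to stable)

3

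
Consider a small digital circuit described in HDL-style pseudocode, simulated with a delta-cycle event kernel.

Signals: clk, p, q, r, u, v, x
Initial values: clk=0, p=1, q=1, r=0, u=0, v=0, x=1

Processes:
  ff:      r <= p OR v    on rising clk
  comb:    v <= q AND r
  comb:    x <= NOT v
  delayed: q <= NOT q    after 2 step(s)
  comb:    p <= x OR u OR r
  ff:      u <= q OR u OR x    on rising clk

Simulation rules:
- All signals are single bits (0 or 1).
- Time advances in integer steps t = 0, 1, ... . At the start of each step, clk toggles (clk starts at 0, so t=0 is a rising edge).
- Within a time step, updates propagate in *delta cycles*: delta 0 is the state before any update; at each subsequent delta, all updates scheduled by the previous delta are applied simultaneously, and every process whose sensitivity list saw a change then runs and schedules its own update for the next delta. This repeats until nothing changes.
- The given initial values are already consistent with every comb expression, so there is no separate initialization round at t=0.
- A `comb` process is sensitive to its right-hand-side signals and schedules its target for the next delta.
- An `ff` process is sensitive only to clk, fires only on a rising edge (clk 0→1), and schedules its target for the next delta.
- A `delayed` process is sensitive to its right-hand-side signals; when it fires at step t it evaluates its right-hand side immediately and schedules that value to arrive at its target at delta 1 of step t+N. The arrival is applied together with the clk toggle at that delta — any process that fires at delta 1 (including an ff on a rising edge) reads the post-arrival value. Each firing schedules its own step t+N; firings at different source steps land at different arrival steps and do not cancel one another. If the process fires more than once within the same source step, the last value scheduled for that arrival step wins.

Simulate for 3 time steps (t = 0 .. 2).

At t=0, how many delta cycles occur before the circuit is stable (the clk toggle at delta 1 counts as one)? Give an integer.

4

[bits: p,r,x,u,clk,v,q]
t=0: Δ0=1010001 Δ1=1010101 Δ2=1111101 Δ3=1111111 Δ4=1101111 | 4Δ
t=1: Δ0=1101111 Δ1=1101011 | 1Δ
t=2: Δ0=1101011 Δ1=1101111 | 1Δ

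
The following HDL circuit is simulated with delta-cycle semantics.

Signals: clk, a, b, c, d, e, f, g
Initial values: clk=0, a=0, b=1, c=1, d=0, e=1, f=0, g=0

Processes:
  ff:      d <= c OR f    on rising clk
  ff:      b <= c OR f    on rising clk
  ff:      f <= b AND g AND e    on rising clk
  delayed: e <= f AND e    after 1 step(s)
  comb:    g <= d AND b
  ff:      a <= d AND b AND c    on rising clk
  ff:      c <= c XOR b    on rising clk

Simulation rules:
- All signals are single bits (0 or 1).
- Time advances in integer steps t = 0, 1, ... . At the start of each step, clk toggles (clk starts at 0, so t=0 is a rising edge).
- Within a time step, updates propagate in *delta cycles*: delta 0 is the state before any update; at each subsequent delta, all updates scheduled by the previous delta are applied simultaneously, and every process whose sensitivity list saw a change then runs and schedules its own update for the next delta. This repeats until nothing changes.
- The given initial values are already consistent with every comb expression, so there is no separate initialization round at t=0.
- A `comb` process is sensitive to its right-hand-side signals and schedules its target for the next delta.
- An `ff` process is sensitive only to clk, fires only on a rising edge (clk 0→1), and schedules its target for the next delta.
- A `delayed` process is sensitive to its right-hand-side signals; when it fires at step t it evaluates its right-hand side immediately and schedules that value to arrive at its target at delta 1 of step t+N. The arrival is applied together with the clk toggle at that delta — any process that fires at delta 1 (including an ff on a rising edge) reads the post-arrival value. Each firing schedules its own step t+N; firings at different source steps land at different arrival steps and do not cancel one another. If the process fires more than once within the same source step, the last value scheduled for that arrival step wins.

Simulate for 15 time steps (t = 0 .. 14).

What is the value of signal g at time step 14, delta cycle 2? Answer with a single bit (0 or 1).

t0.Δ0 f=0 b=1 g=0 a=0 c=1 d=0 e=1 clk=0
t0.Δ1 f=0 b=1 g=0 a=0 c=1 d=0 e=1 clk=1
t0.Δ2 f=0 b=1 g=0 a=0 c=0 d=1 e=1 clk=1
t0.Δ3 f=0 b=1 g=1 a=0 c=0 d=1 e=1 clk=1
t1.Δ0 f=0 b=1 g=1 a=0 c=0 d=1 e=1 clk=1
t1.Δ1 f=0 b=1 g=1 a=0 c=0 d=1 e=1 clk=0
t2.Δ0 f=0 b=1 g=1 a=0 c=0 d=1 e=1 clk=0
t2.Δ1 f=0 b=1 g=1 a=0 c=0 d=1 e=1 clk=1
t2.Δ2 f=1 b=0 g=1 a=0 c=1 d=0 e=1 clk=1
t2.Δ3 f=1 b=0 g=0 a=0 c=1 d=0 e=1 clk=1
t3.Δ0 f=1 b=0 g=0 a=0 c=1 d=0 e=1 clk=1
t3.Δ1 f=1 b=0 g=0 a=0 c=1 d=0 e=1 clk=0
t4.Δ0 f=1 b=0 g=0 a=0 c=1 d=0 e=1 clk=0
t4.Δ1 f=1 b=0 g=0 a=0 c=1 d=0 e=1 clk=1
t4.Δ2 f=0 b=1 g=0 a=0 c=1 d=1 e=1 clk=1
t4.Δ3 f=0 b=1 g=1 a=0 c=1 d=1 e=1 clk=1
t5.Δ0 f=0 b=1 g=1 a=0 c=1 d=1 e=1 clk=1
t5.Δ1 f=0 b=1 g=1 a=0 c=1 d=1 e=0 clk=0
t6.Δ0 f=0 b=1 g=1 a=0 c=1 d=1 e=0 clk=0
t6.Δ1 f=0 b=1 g=1 a=0 c=1 d=1 e=0 clk=1
t6.Δ2 f=0 b=1 g=1 a=1 c=0 d=1 e=0 clk=1
t7.Δ0 f=0 b=1 g=1 a=1 c=0 d=1 e=0 clk=1
t7.Δ1 f=0 b=1 g=1 a=1 c=0 d=1 e=0 clk=0
t8.Δ0 f=0 b=1 g=1 a=1 c=0 d=1 e=0 clk=0
t8.Δ1 f=0 b=1 g=1 a=1 c=0 d=1 e=0 clk=1
t8.Δ2 f=0 b=0 g=1 a=0 c=1 d=0 e=0 clk=1
t8.Δ3 f=0 b=0 g=0 a=0 c=1 d=0 e=0 clk=1
t9.Δ0 f=0 b=0 g=0 a=0 c=1 d=0 e=0 clk=1
t9.Δ1 f=0 b=0 g=0 a=0 c=1 d=0 e=0 clk=0
t10.Δ0 f=0 b=0 g=0 a=0 c=1 d=0 e=0 clk=0
t10.Δ1 f=0 b=0 g=0 a=0 c=1 d=0 e=0 clk=1
t10.Δ2 f=0 b=1 g=0 a=0 c=1 d=1 e=0 clk=1
t10.Δ3 f=0 b=1 g=1 a=0 c=1 d=1 e=0 clk=1
t11.Δ0 f=0 b=1 g=1 a=0 c=1 d=1 e=0 clk=1
t11.Δ1 f=0 b=1 g=1 a=0 c=1 d=1 e=0 clk=0
t12.Δ0 f=0 b=1 g=1 a=0 c=1 d=1 e=0 clk=0
t12.Δ1 f=0 b=1 g=1 a=0 c=1 d=1 e=0 clk=1
t12.Δ2 f=0 b=1 g=1 a=1 c=0 d=1 e=0 clk=1
t13.Δ0 f=0 b=1 g=1 a=1 c=0 d=1 e=0 clk=1
t13.Δ1 f=0 b=1 g=1 a=1 c=0 d=1 e=0 clk=0
t14.Δ0 f=0 b=1 g=1 a=1 c=0 d=1 e=0 clk=0
t14.Δ1 f=0 b=1 g=1 a=1 c=0 d=1 e=0 clk=1
t14.Δ2 f=0 b=0 g=1 a=0 c=1 d=0 e=0 clk=1
t14.Δ3 f=0 b=0 g=0 a=0 c=1 d=0 e=0 clk=1

1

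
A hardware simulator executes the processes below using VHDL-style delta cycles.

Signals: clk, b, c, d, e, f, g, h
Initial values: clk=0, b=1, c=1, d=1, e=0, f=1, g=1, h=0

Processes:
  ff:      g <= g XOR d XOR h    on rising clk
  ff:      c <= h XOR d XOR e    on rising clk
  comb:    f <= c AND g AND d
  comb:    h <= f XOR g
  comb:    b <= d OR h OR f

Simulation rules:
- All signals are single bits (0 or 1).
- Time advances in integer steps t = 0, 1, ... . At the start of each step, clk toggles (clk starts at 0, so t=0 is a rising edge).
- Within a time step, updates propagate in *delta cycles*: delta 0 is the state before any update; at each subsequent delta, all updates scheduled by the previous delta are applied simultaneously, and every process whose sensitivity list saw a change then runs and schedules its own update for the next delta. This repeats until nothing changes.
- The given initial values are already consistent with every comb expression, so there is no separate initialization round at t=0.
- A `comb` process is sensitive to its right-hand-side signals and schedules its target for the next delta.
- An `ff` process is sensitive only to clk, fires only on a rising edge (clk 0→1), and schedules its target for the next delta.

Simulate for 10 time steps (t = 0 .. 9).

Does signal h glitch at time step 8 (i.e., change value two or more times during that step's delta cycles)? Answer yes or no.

t0.Δ0 e=0 g=1 b=1 c=1 f=1 d=1 h=0 clk=0
t0.Δ1 e=0 g=1 b=1 c=1 f=1 d=1 h=0 clk=1
t0.Δ2 e=0 g=0 b=1 c=1 f=1 d=1 h=0 clk=1
t0.Δ3 e=0 g=0 b=1 c=1 f=0 d=1 h=1 clk=1
t0.Δ4 e=0 g=0 b=1 c=1 f=0 d=1 h=0 clk=1
t1.Δ0 e=0 g=0 b=1 c=1 f=0 d=1 h=0 clk=1
t1.Δ1 e=0 g=0 b=1 c=1 f=0 d=1 h=0 clk=0
t2.Δ0 e=0 g=0 b=1 c=1 f=0 d=1 h=0 clk=0
t2.Δ1 e=0 g=0 b=1 c=1 f=0 d=1 h=0 clk=1
t2.Δ2 e=0 g=1 b=1 c=1 f=0 d=1 h=0 clk=1
t2.Δ3 e=0 g=1 b=1 c=1 f=1 d=1 h=1 clk=1
t2.Δ4 e=0 g=1 b=1 c=1 f=1 d=1 h=0 clk=1
t3.Δ0 e=0 g=1 b=1 c=1 f=1 d=1 h=0 clk=1
t3.Δ1 e=0 g=1 b=1 c=1 f=1 d=1 h=0 clk=0
t4.Δ0 e=0 g=1 b=1 c=1 f=1 d=1 h=0 clk=0
t4.Δ1 e=0 g=1 b=1 c=1 f=1 d=1 h=0 clk=1
t4.Δ2 e=0 g=0 b=1 c=1 f=1 d=1 h=0 clk=1
t4.Δ3 e=0 g=0 b=1 c=1 f=0 d=1 h=1 clk=1
t4.Δ4 e=0 g=0 b=1 c=1 f=0 d=1 h=0 clk=1
t5.Δ0 e=0 g=0 b=1 c=1 f=0 d=1 h=0 clk=1
t5.Δ1 e=0 g=0 b=1 c=1 f=0 d=1 h=0 clk=0
t6.Δ0 e=0 g=0 b=1 c=1 f=0 d=1 h=0 clk=0
t6.Δ1 e=0 g=0 b=1 c=1 f=0 d=1 h=0 clk=1
t6.Δ2 e=0 g=1 b=1 c=1 f=0 d=1 h=0 clk=1
t6.Δ3 e=0 g=1 b=1 c=1 f=1 d=1 h=1 clk=1
t6.Δ4 e=0 g=1 b=1 c=1 f=1 d=1 h=0 clk=1
t7.Δ0 e=0 g=1 b=1 c=1 f=1 d=1 h=0 clk=1
t7.Δ1 e=0 g=1 b=1 c=1 f=1 d=1 h=0 clk=0
t8.Δ0 e=0 g=1 b=1 c=1 f=1 d=1 h=0 clk=0
t8.Δ1 e=0 g=1 b=1 c=1 f=1 d=1 h=0 clk=1
t8.Δ2 e=0 g=0 b=1 c=1 f=1 d=1 h=0 clk=1
t8.Δ3 e=0 g=0 b=1 c=1 f=0 d=1 h=1 clk=1
t8.Δ4 e=0 g=0 b=1 c=1 f=0 d=1 h=0 clk=1
t9.Δ0 e=0 g=0 b=1 c=1 f=0 d=1 h=0 clk=1
t9.Δ1 e=0 g=0 b=1 c=1 f=0 d=1 h=0 clk=0

yes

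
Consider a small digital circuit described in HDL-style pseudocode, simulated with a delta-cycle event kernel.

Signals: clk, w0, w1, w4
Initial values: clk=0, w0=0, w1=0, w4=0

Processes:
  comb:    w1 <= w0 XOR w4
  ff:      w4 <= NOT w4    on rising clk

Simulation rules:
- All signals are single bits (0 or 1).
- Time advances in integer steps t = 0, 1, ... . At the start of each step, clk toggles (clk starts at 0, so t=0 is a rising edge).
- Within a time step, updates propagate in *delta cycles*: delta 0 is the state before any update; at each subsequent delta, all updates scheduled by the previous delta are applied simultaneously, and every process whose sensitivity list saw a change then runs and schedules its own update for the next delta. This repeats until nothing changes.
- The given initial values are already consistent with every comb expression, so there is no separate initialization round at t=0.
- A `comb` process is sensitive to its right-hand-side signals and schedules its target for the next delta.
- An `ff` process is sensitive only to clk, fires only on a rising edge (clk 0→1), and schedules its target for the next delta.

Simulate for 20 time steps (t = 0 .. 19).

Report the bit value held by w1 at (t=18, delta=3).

0

t0.Δ0 w1=0 clk=0 w4=0 w0=0
t0.Δ1 w1=0 clk=1 w4=0 w0=0
t0.Δ2 w1=0 clk=1 w4=1 w0=0
t0.Δ3 w1=1 clk=1 w4=1 w0=0
t1.Δ0 w1=1 clk=1 w4=1 w0=0
t1.Δ1 w1=1 clk=0 w4=1 w0=0
t2.Δ0 w1=1 clk=0 w4=1 w0=0
t2.Δ1 w1=1 clk=1 w4=1 w0=0
t2.Δ2 w1=1 clk=1 w4=0 w0=0
t2.Δ3 w1=0 clk=1 w4=0 w0=0
t3.Δ0 w1=0 clk=1 w4=0 w0=0
t3.Δ1 w1=0 clk=0 w4=0 w0=0
t4.Δ0 w1=0 clk=0 w4=0 w0=0
t4.Δ1 w1=0 clk=1 w4=0 w0=0
t4.Δ2 w1=0 clk=1 w4=1 w0=0
t4.Δ3 w1=1 clk=1 w4=1 w0=0
t5.Δ0 w1=1 clk=1 w4=1 w0=0
t5.Δ1 w1=1 clk=0 w4=1 w0=0
t6.Δ0 w1=1 clk=0 w4=1 w0=0
t6.Δ1 w1=1 clk=1 w4=1 w0=0
t6.Δ2 w1=1 clk=1 w4=0 w0=0
t6.Δ3 w1=0 clk=1 w4=0 w0=0
t7.Δ0 w1=0 clk=1 w4=0 w0=0
t7.Δ1 w1=0 clk=0 w4=0 w0=0
t8.Δ0 w1=0 clk=0 w4=0 w0=0
t8.Δ1 w1=0 clk=1 w4=0 w0=0
t8.Δ2 w1=0 clk=1 w4=1 w0=0
t8.Δ3 w1=1 clk=1 w4=1 w0=0
t9.Δ0 w1=1 clk=1 w4=1 w0=0
t9.Δ1 w1=1 clk=0 w4=1 w0=0
t10.Δ0 w1=1 clk=0 w4=1 w0=0
t10.Δ1 w1=1 clk=1 w4=1 w0=0
t10.Δ2 w1=1 clk=1 w4=0 w0=0
t10.Δ3 w1=0 clk=1 w4=0 w0=0
t11.Δ0 w1=0 clk=1 w4=0 w0=0
t11.Δ1 w1=0 clk=0 w4=0 w0=0
t12.Δ0 w1=0 clk=0 w4=0 w0=0
t12.Δ1 w1=0 clk=1 w4=0 w0=0
t12.Δ2 w1=0 clk=1 w4=1 w0=0
t12.Δ3 w1=1 clk=1 w4=1 w0=0
t13.Δ0 w1=1 clk=1 w4=1 w0=0
t13.Δ1 w1=1 clk=0 w4=1 w0=0
t14.Δ0 w1=1 clk=0 w4=1 w0=0
t14.Δ1 w1=1 clk=1 w4=1 w0=0
t14.Δ2 w1=1 clk=1 w4=0 w0=0
t14.Δ3 w1=0 clk=1 w4=0 w0=0
t15.Δ0 w1=0 clk=1 w4=0 w0=0
t15.Δ1 w1=0 clk=0 w4=0 w0=0
t16.Δ0 w1=0 clk=0 w4=0 w0=0
t16.Δ1 w1=0 clk=1 w4=0 w0=0
t16.Δ2 w1=0 clk=1 w4=1 w0=0
t16.Δ3 w1=1 clk=1 w4=1 w0=0
t17.Δ0 w1=1 clk=1 w4=1 w0=0
t17.Δ1 w1=1 clk=0 w4=1 w0=0
t18.Δ0 w1=1 clk=0 w4=1 w0=0
t18.Δ1 w1=1 clk=1 w4=1 w0=0
t18.Δ2 w1=1 clk=1 w4=0 w0=0
t18.Δ3 w1=0 clk=1 w4=0 w0=0
t19.Δ0 w1=0 clk=1 w4=0 w0=0
t19.Δ1 w1=0 clk=0 w4=0 w0=0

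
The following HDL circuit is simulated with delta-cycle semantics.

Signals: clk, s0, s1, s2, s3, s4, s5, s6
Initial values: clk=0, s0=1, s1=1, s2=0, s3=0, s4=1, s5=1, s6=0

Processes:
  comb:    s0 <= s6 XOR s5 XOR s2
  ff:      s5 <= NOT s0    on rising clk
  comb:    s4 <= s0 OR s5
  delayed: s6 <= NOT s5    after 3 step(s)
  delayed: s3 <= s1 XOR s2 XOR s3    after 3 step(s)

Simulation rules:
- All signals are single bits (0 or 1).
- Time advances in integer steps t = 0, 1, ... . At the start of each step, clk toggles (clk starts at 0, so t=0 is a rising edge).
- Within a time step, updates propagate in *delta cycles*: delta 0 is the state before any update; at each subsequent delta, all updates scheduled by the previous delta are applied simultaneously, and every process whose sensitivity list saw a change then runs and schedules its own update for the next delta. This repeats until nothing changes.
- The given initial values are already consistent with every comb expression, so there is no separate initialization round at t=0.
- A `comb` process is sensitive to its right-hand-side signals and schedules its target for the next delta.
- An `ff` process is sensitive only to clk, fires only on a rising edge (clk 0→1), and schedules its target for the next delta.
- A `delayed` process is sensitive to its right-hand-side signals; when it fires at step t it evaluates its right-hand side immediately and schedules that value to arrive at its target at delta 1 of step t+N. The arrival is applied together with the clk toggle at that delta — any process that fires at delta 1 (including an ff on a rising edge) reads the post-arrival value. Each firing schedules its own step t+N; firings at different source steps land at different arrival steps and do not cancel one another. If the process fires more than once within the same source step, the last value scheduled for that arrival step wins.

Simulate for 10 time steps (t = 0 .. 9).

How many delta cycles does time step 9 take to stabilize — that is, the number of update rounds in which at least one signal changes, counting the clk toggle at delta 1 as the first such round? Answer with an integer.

2

t0.Δ0 clk=0 s4=1 s6=0 s0=1 s1=1 s3=0 s2=0 s5=1
t0.Δ1 clk=1 s4=1 s6=0 s0=1 s1=1 s3=0 s2=0 s5=1
t0.Δ2 clk=1 s4=1 s6=0 s0=1 s1=1 s3=0 s2=0 s5=0
t0.Δ3 clk=1 s4=1 s6=0 s0=0 s1=1 s3=0 s2=0 s5=0
t0.Δ4 clk=1 s4=0 s6=0 s0=0 s1=1 s3=0 s2=0 s5=0
t1.Δ0 clk=1 s4=0 s6=0 s0=0 s1=1 s3=0 s2=0 s5=0
t1.Δ1 clk=0 s4=0 s6=0 s0=0 s1=1 s3=0 s2=0 s5=0
t2.Δ0 clk=0 s4=0 s6=0 s0=0 s1=1 s3=0 s2=0 s5=0
t2.Δ1 clk=1 s4=0 s6=0 s0=0 s1=1 s3=0 s2=0 s5=0
t2.Δ2 clk=1 s4=0 s6=0 s0=0 s1=1 s3=0 s2=0 s5=1
t2.Δ3 clk=1 s4=1 s6=0 s0=1 s1=1 s3=0 s2=0 s5=1
t3.Δ0 clk=1 s4=1 s6=0 s0=1 s1=1 s3=0 s2=0 s5=1
t3.Δ1 clk=0 s4=1 s6=1 s0=1 s1=1 s3=0 s2=0 s5=1
t3.Δ2 clk=0 s4=1 s6=1 s0=0 s1=1 s3=0 s2=0 s5=1
t4.Δ0 clk=0 s4=1 s6=1 s0=0 s1=1 s3=0 s2=0 s5=1
t4.Δ1 clk=1 s4=1 s6=1 s0=0 s1=1 s3=0 s2=0 s5=1
t5.Δ0 clk=1 s4=1 s6=1 s0=0 s1=1 s3=0 s2=0 s5=1
t5.Δ1 clk=0 s4=1 s6=0 s0=0 s1=1 s3=0 s2=0 s5=1
t5.Δ2 clk=0 s4=1 s6=0 s0=1 s1=1 s3=0 s2=0 s5=1
t6.Δ0 clk=0 s4=1 s6=0 s0=1 s1=1 s3=0 s2=0 s5=1
t6.Δ1 clk=1 s4=1 s6=0 s0=1 s1=1 s3=0 s2=0 s5=1
t6.Δ2 clk=1 s4=1 s6=0 s0=1 s1=1 s3=0 s2=0 s5=0
t6.Δ3 clk=1 s4=1 s6=0 s0=0 s1=1 s3=0 s2=0 s5=0
t6.Δ4 clk=1 s4=0 s6=0 s0=0 s1=1 s3=0 s2=0 s5=0
t7.Δ0 clk=1 s4=0 s6=0 s0=0 s1=1 s3=0 s2=0 s5=0
t7.Δ1 clk=0 s4=0 s6=0 s0=0 s1=1 s3=0 s2=0 s5=0
t8.Δ0 clk=0 s4=0 s6=0 s0=0 s1=1 s3=0 s2=0 s5=0
t8.Δ1 clk=1 s4=0 s6=0 s0=0 s1=1 s3=0 s2=0 s5=0
t8.Δ2 clk=1 s4=0 s6=0 s0=0 s1=1 s3=0 s2=0 s5=1
t8.Δ3 clk=1 s4=1 s6=0 s0=1 s1=1 s3=0 s2=0 s5=1
t9.Δ0 clk=1 s4=1 s6=0 s0=1 s1=1 s3=0 s2=0 s5=1
t9.Δ1 clk=0 s4=1 s6=1 s0=1 s1=1 s3=0 s2=0 s5=1
t9.Δ2 clk=0 s4=1 s6=1 s0=0 s1=1 s3=0 s2=0 s5=1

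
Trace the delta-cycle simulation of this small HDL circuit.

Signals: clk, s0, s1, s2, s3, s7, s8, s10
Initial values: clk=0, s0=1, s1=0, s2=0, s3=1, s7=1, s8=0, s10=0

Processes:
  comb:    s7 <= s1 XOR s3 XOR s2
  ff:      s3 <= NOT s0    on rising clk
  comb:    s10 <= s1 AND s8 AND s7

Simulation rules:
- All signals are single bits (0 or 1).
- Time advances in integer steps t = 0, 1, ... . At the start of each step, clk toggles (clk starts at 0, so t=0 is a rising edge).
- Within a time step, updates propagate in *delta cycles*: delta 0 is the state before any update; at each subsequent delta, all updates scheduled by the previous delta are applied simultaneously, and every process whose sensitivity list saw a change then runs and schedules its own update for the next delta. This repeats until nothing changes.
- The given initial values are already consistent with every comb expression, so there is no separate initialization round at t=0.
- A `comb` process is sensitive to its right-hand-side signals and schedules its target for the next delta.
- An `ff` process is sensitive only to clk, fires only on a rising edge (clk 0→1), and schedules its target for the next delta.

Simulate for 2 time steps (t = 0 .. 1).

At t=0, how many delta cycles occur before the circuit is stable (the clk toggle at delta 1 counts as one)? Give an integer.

[bits: s7,s0,s8,s2,s3,s10,clk,s1]
t=0: Δ0=11001000 Δ1=11001010 Δ2=11000010 Δ3=01000010 | 3Δ
t=1: Δ0=01000010 Δ1=01000000 | 1Δ

3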